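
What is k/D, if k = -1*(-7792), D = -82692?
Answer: -1948/20673 ≈ -0.094229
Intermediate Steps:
k = 7792
k/D = 7792/(-82692) = 7792*(-1/82692) = -1948/20673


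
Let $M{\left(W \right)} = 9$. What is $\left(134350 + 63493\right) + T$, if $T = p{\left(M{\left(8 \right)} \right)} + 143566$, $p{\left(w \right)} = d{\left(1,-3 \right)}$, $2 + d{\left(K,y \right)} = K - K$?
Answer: $341407$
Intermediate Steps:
$d{\left(K,y \right)} = -2$ ($d{\left(K,y \right)} = -2 + \left(K - K\right) = -2 + 0 = -2$)
$p{\left(w \right)} = -2$
$T = 143564$ ($T = -2 + 143566 = 143564$)
$\left(134350 + 63493\right) + T = \left(134350 + 63493\right) + 143564 = 197843 + 143564 = 341407$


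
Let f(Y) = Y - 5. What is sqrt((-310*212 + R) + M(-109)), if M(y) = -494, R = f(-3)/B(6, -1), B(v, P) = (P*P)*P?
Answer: I*sqrt(66206) ≈ 257.31*I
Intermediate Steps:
B(v, P) = P**3 (B(v, P) = P**2*P = P**3)
f(Y) = -5 + Y
R = 8 (R = (-5 - 3)/((-1)**3) = -8/(-1) = -1*(-8) = 8)
sqrt((-310*212 + R) + M(-109)) = sqrt((-310*212 + 8) - 494) = sqrt((-65720 + 8) - 494) = sqrt(-65712 - 494) = sqrt(-66206) = I*sqrt(66206)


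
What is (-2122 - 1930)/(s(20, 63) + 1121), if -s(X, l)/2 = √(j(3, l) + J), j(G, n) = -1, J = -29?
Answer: -4542292/1256761 - 8104*I*√30/1256761 ≈ -3.6143 - 0.035319*I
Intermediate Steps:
s(X, l) = -2*I*√30 (s(X, l) = -2*√(-1 - 29) = -2*I*√30)
(-2122 - 1930)/(s(20, 63) + 1121) = (-2122 - 1930)/(-2*I*√30 + 1121) = -4052/(1121 - 2*I*√30)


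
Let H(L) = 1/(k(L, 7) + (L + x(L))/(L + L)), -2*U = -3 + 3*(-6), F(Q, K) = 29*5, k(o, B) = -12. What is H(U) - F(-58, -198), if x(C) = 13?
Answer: -66307/457 ≈ -145.09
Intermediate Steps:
F(Q, K) = 145
U = 21/2 (U = -(-3 + 3*(-6))/2 = -(-3 - 18)/2 = -½*(-21) = 21/2 ≈ 10.500)
H(L) = 1/(-12 + (13 + L)/(2*L)) (H(L) = 1/(-12 + (L + 13)/(L + L)) = 1/(-12 + (13 + L)/((2*L))) = 1/(-12 + (13 + L)*(1/(2*L))) = 1/(-12 + (13 + L)/(2*L)))
H(U) - F(-58, -198) = 2*(21/2)/(13 - 23*21/2) - 1*145 = 2*(21/2)/(13 - 483/2) - 145 = 2*(21/2)/(-457/2) - 145 = 2*(21/2)*(-2/457) - 145 = -42/457 - 145 = -66307/457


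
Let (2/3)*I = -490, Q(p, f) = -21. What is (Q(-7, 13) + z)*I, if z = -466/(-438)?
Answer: 1069670/73 ≈ 14653.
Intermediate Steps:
I = -735 (I = (3/2)*(-490) = -735)
z = 233/219 (z = -466*(-1/438) = 233/219 ≈ 1.0639)
(Q(-7, 13) + z)*I = (-21 + 233/219)*(-735) = -4366/219*(-735) = 1069670/73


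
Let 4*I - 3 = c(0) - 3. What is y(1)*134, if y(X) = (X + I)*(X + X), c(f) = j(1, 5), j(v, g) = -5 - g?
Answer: -402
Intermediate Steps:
c(f) = -10 (c(f) = -5 - 1*5 = -5 - 5 = -10)
I = -5/2 (I = ¾ + (-10 - 3)/4 = ¾ + (¼)*(-13) = ¾ - 13/4 = -5/2 ≈ -2.5000)
y(X) = 2*X*(-5/2 + X) (y(X) = (X - 5/2)*(X + X) = (-5/2 + X)*(2*X) = 2*X*(-5/2 + X))
y(1)*134 = (1*(-5 + 2*1))*134 = (1*(-5 + 2))*134 = (1*(-3))*134 = -3*134 = -402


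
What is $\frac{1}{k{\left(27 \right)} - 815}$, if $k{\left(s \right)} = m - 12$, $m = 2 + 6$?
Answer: $- \frac{1}{819} \approx -0.001221$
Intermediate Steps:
$m = 8$
$k{\left(s \right)} = -4$ ($k{\left(s \right)} = 8 - 12 = -4$)
$\frac{1}{k{\left(27 \right)} - 815} = \frac{1}{-4 - 815} = \frac{1}{-819} = - \frac{1}{819}$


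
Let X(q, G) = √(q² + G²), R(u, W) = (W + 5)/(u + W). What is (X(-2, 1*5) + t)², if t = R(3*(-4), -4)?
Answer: 7425/256 - √29/8 ≈ 28.331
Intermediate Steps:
R(u, W) = (5 + W)/(W + u)
t = -1/16 (t = (5 - 4)/(-4 + 3*(-4)) = 1/(-4 - 12) = 1/(-16) = -1/16*1 = -1/16 ≈ -0.062500)
X(q, G) = √(G² + q²)
(X(-2, 1*5) + t)² = (√((1*5)² + (-2)²) - 1/16)² = (√(5² + 4) - 1/16)² = (√(25 + 4) - 1/16)² = (√29 - 1/16)² = (-1/16 + √29)²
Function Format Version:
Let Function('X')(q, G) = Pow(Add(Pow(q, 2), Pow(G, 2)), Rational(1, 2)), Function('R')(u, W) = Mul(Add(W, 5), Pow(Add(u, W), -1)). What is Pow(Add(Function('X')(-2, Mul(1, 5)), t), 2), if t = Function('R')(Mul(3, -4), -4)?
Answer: Add(Rational(7425, 256), Mul(Rational(-1, 8), Pow(29, Rational(1, 2)))) ≈ 28.331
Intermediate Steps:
Function('R')(u, W) = Mul(Pow(Add(W, u), -1), Add(5, W)) (Function('R')(u, W) = Mul(Add(5, W), Pow(Add(W, u), -1)) = Mul(Pow(Add(W, u), -1), Add(5, W)))
t = Rational(-1, 16) (t = Mul(Pow(Add(-4, Mul(3, -4)), -1), Add(5, -4)) = Mul(Pow(Add(-4, -12), -1), 1) = Mul(Pow(-16, -1), 1) = Mul(Rational(-1, 16), 1) = Rational(-1, 16) ≈ -0.062500)
Function('X')(q, G) = Pow(Add(Pow(G, 2), Pow(q, 2)), Rational(1, 2))
Pow(Add(Function('X')(-2, Mul(1, 5)), t), 2) = Pow(Add(Pow(Add(Pow(Mul(1, 5), 2), Pow(-2, 2)), Rational(1, 2)), Rational(-1, 16)), 2) = Pow(Add(Pow(Add(Pow(5, 2), 4), Rational(1, 2)), Rational(-1, 16)), 2) = Pow(Add(Pow(Add(25, 4), Rational(1, 2)), Rational(-1, 16)), 2) = Pow(Add(Pow(29, Rational(1, 2)), Rational(-1, 16)), 2) = Pow(Add(Rational(-1, 16), Pow(29, Rational(1, 2))), 2)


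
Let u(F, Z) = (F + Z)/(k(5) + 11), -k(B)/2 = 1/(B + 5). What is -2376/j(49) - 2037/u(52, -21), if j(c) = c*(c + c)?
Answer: -264289338/372155 ≈ -710.16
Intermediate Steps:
j(c) = 2*c**2 (j(c) = c*(2*c) = 2*c**2)
k(B) = -2/(5 + B) (k(B) = -2/(B + 5) = -2/(5 + B))
u(F, Z) = 5*F/54 + 5*Z/54 (u(F, Z) = (F + Z)/(-2/(5 + 5) + 11) = (F + Z)/(-2/10 + 11) = (F + Z)/(-2*1/10 + 11) = (F + Z)/(-1/5 + 11) = (F + Z)/(54/5) = (F + Z)*(5/54) = 5*F/54 + 5*Z/54)
-2376/j(49) - 2037/u(52, -21) = -2376/(2*49**2) - 2037/((5/54)*52 + (5/54)*(-21)) = -2376/(2*2401) - 2037/(130/27 - 35/18) = -2376/4802 - 2037/155/54 = -2376*1/4802 - 2037*54/155 = -1188/2401 - 109998/155 = -264289338/372155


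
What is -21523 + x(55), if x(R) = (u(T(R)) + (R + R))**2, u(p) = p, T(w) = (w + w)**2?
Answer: 149062577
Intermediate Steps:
T(w) = 4*w**2 (T(w) = (2*w)**2 = 4*w**2)
x(R) = (2*R + 4*R**2)**2 (x(R) = (4*R**2 + (R + R))**2 = (4*R**2 + 2*R)**2 = (2*R + 4*R**2)**2)
-21523 + x(55) = -21523 + 4*55**2*(1 + 2*55)**2 = -21523 + 4*3025*(1 + 110)**2 = -21523 + 4*3025*111**2 = -21523 + 4*3025*12321 = -21523 + 149084100 = 149062577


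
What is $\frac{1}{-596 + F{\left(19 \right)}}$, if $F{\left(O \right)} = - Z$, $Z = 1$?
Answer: $- \frac{1}{597} \approx -0.001675$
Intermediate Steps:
$F{\left(O \right)} = -1$ ($F{\left(O \right)} = \left(-1\right) 1 = -1$)
$\frac{1}{-596 + F{\left(19 \right)}} = \frac{1}{-596 - 1} = \frac{1}{-597} = - \frac{1}{597}$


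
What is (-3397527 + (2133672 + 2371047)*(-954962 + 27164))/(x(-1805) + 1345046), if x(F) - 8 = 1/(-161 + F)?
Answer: -2738947760528058/881458721 ≈ -3.1073e+6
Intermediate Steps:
x(F) = 8 + 1/(-161 + F)
(-3397527 + (2133672 + 2371047)*(-954962 + 27164))/(x(-1805) + 1345046) = (-3397527 + (2133672 + 2371047)*(-954962 + 27164))/((-1287 + 8*(-1805))/(-161 - 1805) + 1345046) = (-3397527 + 4504719*(-927798))/((-1287 - 14440)/(-1966) + 1345046) = (-3397527 - 4179469278762)/(-1/1966*(-15727) + 1345046) = -4179472676289/(15727/1966 + 1345046) = -4179472676289/2644376163/1966 = -4179472676289*1966/2644376163 = -2738947760528058/881458721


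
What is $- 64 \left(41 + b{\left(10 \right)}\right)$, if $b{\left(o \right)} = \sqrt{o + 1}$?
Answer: $-2624 - 64 \sqrt{11} \approx -2836.3$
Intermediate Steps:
$b{\left(o \right)} = \sqrt{1 + o}$
$- 64 \left(41 + b{\left(10 \right)}\right) = - 64 \left(41 + \sqrt{1 + 10}\right) = - 64 \left(41 + \sqrt{11}\right) = -2624 - 64 \sqrt{11}$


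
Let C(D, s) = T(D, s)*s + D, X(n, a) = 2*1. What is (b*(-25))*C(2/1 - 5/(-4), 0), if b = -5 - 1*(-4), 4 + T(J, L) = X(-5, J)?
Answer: 325/4 ≈ 81.250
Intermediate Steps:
X(n, a) = 2
T(J, L) = -2 (T(J, L) = -4 + 2 = -2)
b = -1 (b = -5 + 4 = -1)
C(D, s) = D - 2*s (C(D, s) = -2*s + D = D - 2*s)
(b*(-25))*C(2/1 - 5/(-4), 0) = (-1*(-25))*((2/1 - 5/(-4)) - 2*0) = 25*((2*1 - 5*(-¼)) + 0) = 25*((2 + 5/4) + 0) = 25*(13/4 + 0) = 25*(13/4) = 325/4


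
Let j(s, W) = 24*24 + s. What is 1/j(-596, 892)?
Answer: -1/20 ≈ -0.050000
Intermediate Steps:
j(s, W) = 576 + s
1/j(-596, 892) = 1/(576 - 596) = 1/(-20) = -1/20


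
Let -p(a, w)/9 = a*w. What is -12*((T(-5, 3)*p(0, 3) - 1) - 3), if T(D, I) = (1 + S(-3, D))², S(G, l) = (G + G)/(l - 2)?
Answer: 48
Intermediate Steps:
p(a, w) = -9*a*w
S(G, l) = 2*G/(-2 + l) (S(G, l) = (2*G)/(-2 + l) = 2*G/(-2 + l))
T(D, I) = (1 - 6/(-2 + D))² (T(D, I) = (1 + 2*(-3)/(-2 + D))² = (1 - 6/(-2 + D))²)
-12*((T(-5, 3)*p(0, 3) - 1) - 3) = -12*((((-8 - 5)²/(-2 - 5)²)*(-9*0*3) - 1) - 3) = -12*((((-13)²/(-7)²)*0 - 1) - 3) = -12*(((169*(1/49))*0 - 1) - 3) = -12*(((169/49)*0 - 1) - 3) = -12*((0 - 1) - 3) = -12*(-1 - 3) = -12*(-4) = 48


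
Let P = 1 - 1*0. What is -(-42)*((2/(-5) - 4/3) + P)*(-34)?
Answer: 5236/5 ≈ 1047.2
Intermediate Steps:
P = 1 (P = 1 + 0 = 1)
-(-42)*((2/(-5) - 4/3) + P)*(-34) = -(-42)*((2/(-5) - 4/3) + 1)*(-34) = -(-42)*((2*(-⅕) - 4*⅓) + 1)*(-34) = -(-42)*((-⅖ - 4/3) + 1)*(-34) = -(-42)*(-26/15 + 1)*(-34) = -(-42)*(-11)/15*(-34) = -42*11/15*(-34) = -154/5*(-34) = 5236/5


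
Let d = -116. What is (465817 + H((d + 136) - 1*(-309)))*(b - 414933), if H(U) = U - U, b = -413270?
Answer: -385791036851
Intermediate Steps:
H(U) = 0
(465817 + H((d + 136) - 1*(-309)))*(b - 414933) = (465817 + 0)*(-413270 - 414933) = 465817*(-828203) = -385791036851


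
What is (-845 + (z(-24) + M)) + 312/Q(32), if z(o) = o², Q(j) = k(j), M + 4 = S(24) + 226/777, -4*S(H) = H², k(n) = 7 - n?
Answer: -8336999/19425 ≈ -429.19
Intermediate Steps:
S(H) = -H²/4
M = -114770/777 (M = -4 + (-¼*24² + 226/777) = -4 + (-¼*576 + 226*(1/777)) = -4 + (-144 + 226/777) = -4 - 111662/777 = -114770/777 ≈ -147.71)
Q(j) = 7 - j
(-845 + (z(-24) + M)) + 312/Q(32) = (-845 + ((-24)² - 114770/777)) + 312/(7 - 1*32) = (-845 + (576 - 114770/777)) + 312/(7 - 32) = (-845 + 332782/777) + 312/(-25) = -323783/777 + 312*(-1/25) = -323783/777 - 312/25 = -8336999/19425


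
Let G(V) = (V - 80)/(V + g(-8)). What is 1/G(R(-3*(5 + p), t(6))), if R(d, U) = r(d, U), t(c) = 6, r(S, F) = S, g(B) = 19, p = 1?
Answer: -1/98 ≈ -0.010204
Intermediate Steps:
R(d, U) = d
G(V) = (-80 + V)/(19 + V) (G(V) = (V - 80)/(V + 19) = (-80 + V)/(19 + V))
1/G(R(-3*(5 + p), t(6))) = 1/((-80 - 3*(5 + 1))/(19 - 3*(5 + 1))) = 1/((-80 - 3*6)/(19 - 3*6)) = 1/((-80 - 18)/(19 - 18)) = 1/(-98/1) = 1/(1*(-98)) = 1/(-98) = -1/98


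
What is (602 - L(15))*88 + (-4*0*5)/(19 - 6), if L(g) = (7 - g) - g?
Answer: 55000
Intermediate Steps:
L(g) = 7 - 2*g
(602 - L(15))*88 + (-4*0*5)/(19 - 6) = (602 - (7 - 2*15))*88 + (-4*0*5)/(19 - 6) = (602 - (7 - 30))*88 + (0*5)/13 = (602 - 1*(-23))*88 + (1/13)*0 = (602 + 23)*88 + 0 = 625*88 + 0 = 55000 + 0 = 55000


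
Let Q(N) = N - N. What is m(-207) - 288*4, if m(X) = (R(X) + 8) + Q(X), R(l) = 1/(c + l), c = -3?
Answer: -240241/210 ≈ -1144.0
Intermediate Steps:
R(l) = 1/(-3 + l)
Q(N) = 0
m(X) = 8 + 1/(-3 + X) (m(X) = (1/(-3 + X) + 8) + 0 = (8 + 1/(-3 + X)) + 0 = 8 + 1/(-3 + X))
m(-207) - 288*4 = (-23 + 8*(-207))/(-3 - 207) - 288*4 = (-23 - 1656)/(-210) - 1152 = -1/210*(-1679) - 1152 = 1679/210 - 1152 = -240241/210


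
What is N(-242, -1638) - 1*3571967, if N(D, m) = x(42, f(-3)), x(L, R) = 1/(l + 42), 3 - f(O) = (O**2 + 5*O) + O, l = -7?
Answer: -125018844/35 ≈ -3.5720e+6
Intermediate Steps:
f(O) = 3 - O**2 - 6*O (f(O) = 3 - ((O**2 + 5*O) + O) = 3 - (O**2 + 6*O) = 3 + (-O**2 - 6*O) = 3 - O**2 - 6*O)
x(L, R) = 1/35 (x(L, R) = 1/(-7 + 42) = 1/35)
N(D, m) = 1/35
N(-242, -1638) - 1*3571967 = 1/35 - 1*3571967 = 1/35 - 3571967 = -125018844/35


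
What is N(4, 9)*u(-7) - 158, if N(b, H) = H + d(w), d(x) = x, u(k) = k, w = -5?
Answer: -186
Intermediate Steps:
N(b, H) = -5 + H (N(b, H) = H - 5 = -5 + H)
N(4, 9)*u(-7) - 158 = (-5 + 9)*(-7) - 158 = 4*(-7) - 158 = -28 - 158 = -186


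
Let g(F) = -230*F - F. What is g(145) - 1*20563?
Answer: -54058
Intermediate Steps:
g(F) = -231*F
g(145) - 1*20563 = -231*145 - 1*20563 = -33495 - 20563 = -54058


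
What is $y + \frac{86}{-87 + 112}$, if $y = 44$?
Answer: $\frac{1186}{25} \approx 47.44$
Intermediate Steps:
$y + \frac{86}{-87 + 112} = 44 + \frac{86}{-87 + 112} = 44 + \frac{86}{25} = \frac{1186}{25}$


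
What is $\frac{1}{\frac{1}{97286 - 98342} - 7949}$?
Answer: $- \frac{1056}{8394145} \approx -0.0001258$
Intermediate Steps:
$\frac{1}{\frac{1}{97286 - 98342} - 7949} = \frac{1}{\frac{1}{-1056} - 7949} = \frac{1}{- \frac{1}{1056} - 7949} = \frac{1}{- \frac{8394145}{1056}} = - \frac{1056}{8394145}$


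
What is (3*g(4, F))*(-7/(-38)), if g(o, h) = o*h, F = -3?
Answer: -126/19 ≈ -6.6316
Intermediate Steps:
g(o, h) = h*o
(3*g(4, F))*(-7/(-38)) = (3*(-3*4))*(-7/(-38)) = (3*(-12))*(-7*(-1/38)) = -36*7/38 = -126/19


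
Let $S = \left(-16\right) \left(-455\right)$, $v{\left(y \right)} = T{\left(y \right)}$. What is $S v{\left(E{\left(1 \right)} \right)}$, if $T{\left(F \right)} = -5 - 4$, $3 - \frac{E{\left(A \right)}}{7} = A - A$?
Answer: $-65520$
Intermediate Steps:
$E{\left(A \right)} = 21$ ($E{\left(A \right)} = 21 - 7 \left(A - A\right) = 21 - 0 = 21 + 0 = 21$)
$T{\left(F \right)} = -9$ ($T{\left(F \right)} = -5 - 4 = -9$)
$v{\left(y \right)} = -9$
$S = 7280$
$S v{\left(E{\left(1 \right)} \right)} = 7280 \left(-9\right) = -65520$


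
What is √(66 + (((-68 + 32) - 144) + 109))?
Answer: I*√5 ≈ 2.2361*I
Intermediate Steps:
√(66 + (((-68 + 32) - 144) + 109)) = √(66 + ((-36 - 144) + 109)) = √(66 + (-180 + 109)) = √(66 - 71) = √(-5) = I*√5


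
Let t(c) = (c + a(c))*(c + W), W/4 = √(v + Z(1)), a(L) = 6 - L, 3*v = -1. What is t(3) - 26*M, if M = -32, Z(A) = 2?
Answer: 850 + 8*√15 ≈ 880.98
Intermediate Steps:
v = -⅓ (v = (⅓)*(-1) = -⅓ ≈ -0.33333)
W = 4*√15/3 (W = 4*√(-⅓ + 2) = 4*√(5/3) = 4*(√15/3) = 4*√15/3 ≈ 5.1640)
t(c) = 6*c + 8*√15 (t(c) = (c + (6 - c))*(c + 4*√15/3) = 6*(c + 4*√15/3) = 6*c + 8*√15)
t(3) - 26*M = (6*3 + 8*√15) - 26*(-32) = (18 + 8*√15) + 832 = 850 + 8*√15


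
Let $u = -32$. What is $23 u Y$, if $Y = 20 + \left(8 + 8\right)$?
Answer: $-26496$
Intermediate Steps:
$Y = 36$ ($Y = 20 + 16 = 36$)
$23 u Y = 23 \left(-32\right) 36 = \left(-736\right) 36 = -26496$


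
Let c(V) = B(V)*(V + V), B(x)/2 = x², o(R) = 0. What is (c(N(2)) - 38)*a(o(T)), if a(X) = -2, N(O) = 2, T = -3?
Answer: 12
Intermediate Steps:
B(x) = 2*x²
c(V) = 4*V³ (c(V) = (2*V²)*(V + V) = (2*V²)*(2*V) = 4*V³)
(c(N(2)) - 38)*a(o(T)) = (4*2³ - 38)*(-2) = (4*8 - 38)*(-2) = (32 - 38)*(-2) = -6*(-2) = 12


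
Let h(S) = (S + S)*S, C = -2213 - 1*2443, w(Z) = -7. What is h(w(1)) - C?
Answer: 4754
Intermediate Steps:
C = -4656 (C = -2213 - 2443 = -4656)
h(S) = 2*S² (h(S) = (2*S)*S = 2*S²)
h(w(1)) - C = 2*(-7)² - 1*(-4656) = 2*49 + 4656 = 98 + 4656 = 4754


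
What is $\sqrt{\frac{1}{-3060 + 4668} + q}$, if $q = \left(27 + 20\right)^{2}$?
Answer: $\frac{\sqrt{1427933346}}{804} \approx 47.0$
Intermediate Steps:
$q = 2209$ ($q = 47^{2} = 2209$)
$\sqrt{\frac{1}{-3060 + 4668} + q} = \sqrt{\frac{1}{-3060 + 4668} + 2209} = \sqrt{\frac{1}{1608} + 2209} = \sqrt{\frac{3552073}{1608}} = \frac{\sqrt{1427933346}}{804}$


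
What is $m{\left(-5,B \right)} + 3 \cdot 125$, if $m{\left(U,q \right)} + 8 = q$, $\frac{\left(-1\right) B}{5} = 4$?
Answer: $347$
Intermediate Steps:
$B = -20$ ($B = \left(-5\right) 4 = -20$)
$m{\left(U,q \right)} = -8 + q$
$m{\left(-5,B \right)} + 3 \cdot 125 = \left(-8 - 20\right) + 3 \cdot 125 = -28 + 375 = 347$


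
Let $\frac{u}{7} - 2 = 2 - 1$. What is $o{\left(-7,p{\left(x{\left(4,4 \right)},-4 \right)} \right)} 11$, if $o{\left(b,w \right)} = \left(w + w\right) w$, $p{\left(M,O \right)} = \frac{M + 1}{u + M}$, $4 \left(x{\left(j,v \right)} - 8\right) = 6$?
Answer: $\frac{9702}{3721} \approx 2.6074$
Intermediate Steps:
$u = 21$ ($u = 14 + 7 \left(2 - 1\right) = 14 + 7 \cdot 1 = 14 + 7 = 21$)
$x{\left(j,v \right)} = \frac{19}{2}$ ($x{\left(j,v \right)} = 8 + \frac{1}{4} \cdot 6 = 8 + \frac{3}{2} = \frac{19}{2}$)
$p{\left(M,O \right)} = \frac{1 + M}{21 + M}$ ($p{\left(M,O \right)} = \frac{M + 1}{21 + M} = \frac{1 + M}{21 + M}$)
$o{\left(b,w \right)} = 2 w^{2}$ ($o{\left(b,w \right)} = 2 w w = 2 w^{2}$)
$o{\left(-7,p{\left(x{\left(4,4 \right)},-4 \right)} \right)} 11 = 2 \left(\frac{1 + \frac{19}{2}}{21 + \frac{19}{2}}\right)^{2} \cdot 11 = 2 \left(\frac{1}{\frac{61}{2}} \cdot \frac{21}{2}\right)^{2} \cdot 11 = 2 \left(\frac{2}{61} \cdot \frac{21}{2}\right)^{2} \cdot 11 = 2 \left(\frac{21}{61}\right)^{2} \cdot 11 = 2 \cdot \frac{441}{3721} \cdot 11 = \frac{882}{3721} \cdot 11 = \frac{9702}{3721}$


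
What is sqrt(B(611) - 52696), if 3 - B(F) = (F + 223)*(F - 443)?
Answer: I*sqrt(192805) ≈ 439.1*I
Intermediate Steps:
B(F) = 3 - (-443 + F)*(223 + F) (B(F) = 3 - (F + 223)*(F - 443) = 3 - (223 + F)*(-443 + F) = 3 - (-443 + F)*(223 + F))
sqrt(B(611) - 52696) = sqrt((98792 - 1*611**2 + 220*611) - 52696) = sqrt((98792 - 1*373321 + 134420) - 52696) = sqrt((98792 - 373321 + 134420) - 52696) = sqrt(-140109 - 52696) = sqrt(-192805) = I*sqrt(192805)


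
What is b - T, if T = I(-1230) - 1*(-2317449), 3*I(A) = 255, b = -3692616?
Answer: -6010150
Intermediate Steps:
I(A) = 85 (I(A) = (⅓)*255 = 85)
T = 2317534 (T = 85 - 1*(-2317449) = 85 + 2317449 = 2317534)
b - T = -3692616 - 1*2317534 = -3692616 - 2317534 = -6010150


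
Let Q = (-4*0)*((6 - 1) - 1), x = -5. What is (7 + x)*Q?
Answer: 0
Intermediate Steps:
Q = 0 (Q = 0*(5 - 1) = 0*4 = 0)
(7 + x)*Q = (7 - 5)*0 = 2*0 = 0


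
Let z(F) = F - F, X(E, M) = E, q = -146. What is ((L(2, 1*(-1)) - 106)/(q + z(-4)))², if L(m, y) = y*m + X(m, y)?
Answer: 2809/5329 ≈ 0.52712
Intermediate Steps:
z(F) = 0
L(m, y) = m + m*y (L(m, y) = y*m + m = m*y + m = m + m*y)
((L(2, 1*(-1)) - 106)/(q + z(-4)))² = ((2*(1 + 1*(-1)) - 106)/(-146 + 0))² = ((2*(1 - 1) - 106)/(-146))² = ((2*0 - 106)*(-1/146))² = ((0 - 106)*(-1/146))² = (-106*(-1/146))² = (53/73)² = 2809/5329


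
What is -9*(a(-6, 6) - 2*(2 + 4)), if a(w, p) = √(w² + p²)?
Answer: 108 - 54*√2 ≈ 31.632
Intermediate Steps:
a(w, p) = √(p² + w²)
-9*(a(-6, 6) - 2*(2 + 4)) = -9*(√(6² + (-6)²) - 2*(2 + 4)) = -9*(√(36 + 36) - 2*6) = -9*(√72 - 12) = -9*(6*√2 - 12) = -9*(-12 + 6*√2) = 108 - 54*√2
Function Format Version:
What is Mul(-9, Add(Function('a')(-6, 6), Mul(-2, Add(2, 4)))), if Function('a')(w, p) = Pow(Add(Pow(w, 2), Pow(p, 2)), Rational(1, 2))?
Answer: Add(108, Mul(-54, Pow(2, Rational(1, 2)))) ≈ 31.632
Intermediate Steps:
Function('a')(w, p) = Pow(Add(Pow(p, 2), Pow(w, 2)), Rational(1, 2))
Mul(-9, Add(Function('a')(-6, 6), Mul(-2, Add(2, 4)))) = Mul(-9, Add(Pow(Add(Pow(6, 2), Pow(-6, 2)), Rational(1, 2)), Mul(-2, Add(2, 4)))) = Mul(-9, Add(Pow(Add(36, 36), Rational(1, 2)), Mul(-2, 6))) = Mul(-9, Add(Pow(72, Rational(1, 2)), -12)) = Mul(-9, Add(Mul(6, Pow(2, Rational(1, 2))), -12)) = Mul(-9, Add(-12, Mul(6, Pow(2, Rational(1, 2))))) = Add(108, Mul(-54, Pow(2, Rational(1, 2))))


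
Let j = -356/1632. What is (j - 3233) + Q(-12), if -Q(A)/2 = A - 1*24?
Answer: -1289777/408 ≈ -3161.2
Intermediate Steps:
Q(A) = 48 - 2*A (Q(A) = -2*(A - 1*24) = -2*(A - 24) = -2*(-24 + A) = 48 - 2*A)
j = -89/408 (j = -356*1/1632 = -89/408 ≈ -0.21814)
(j - 3233) + Q(-12) = (-89/408 - 3233) + (48 - 2*(-12)) = -1319153/408 + (48 + 24) = -1319153/408 + 72 = -1289777/408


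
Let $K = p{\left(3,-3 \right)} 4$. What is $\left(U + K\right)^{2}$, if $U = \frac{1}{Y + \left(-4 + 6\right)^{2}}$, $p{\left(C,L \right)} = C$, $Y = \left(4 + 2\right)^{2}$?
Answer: $\frac{231361}{1600} \approx 144.6$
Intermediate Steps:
$Y = 36$ ($Y = 6^{2} = 36$)
$U = \frac{1}{40}$ ($U = \frac{1}{36 + \left(-4 + 6\right)^{2}} = \frac{1}{36 + 2^{2}} = \frac{1}{36 + 4} = \frac{1}{40} \approx 0.025$)
$K = 12$ ($K = 3 \cdot 4 = 12$)
$\left(U + K\right)^{2} = \left(\frac{1}{40} + 12\right)^{2} = \left(\frac{481}{40}\right)^{2} = \frac{231361}{1600}$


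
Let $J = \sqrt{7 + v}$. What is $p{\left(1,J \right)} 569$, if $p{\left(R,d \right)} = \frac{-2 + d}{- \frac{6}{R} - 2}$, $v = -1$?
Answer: $\frac{569}{4} - \frac{569 \sqrt{6}}{8} \approx -31.97$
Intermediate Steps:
$J = \sqrt{6}$ ($J = \sqrt{7 - 1} = \sqrt{6} \approx 2.4495$)
$p{\left(R,d \right)} = \frac{-2 + d}{-2 - \frac{6}{R}}$
$p{\left(1,J \right)} 569 = \frac{1}{2} \cdot 1 \frac{1}{3 + 1} \left(2 - \sqrt{6}\right) 569 = \frac{1}{2} \cdot 1 \cdot \frac{1}{4} \left(2 - \sqrt{6}\right) 569 = \left(\frac{1}{4} - \frac{\sqrt{6}}{8}\right) 569 = \frac{569}{4} - \frac{569 \sqrt{6}}{8}$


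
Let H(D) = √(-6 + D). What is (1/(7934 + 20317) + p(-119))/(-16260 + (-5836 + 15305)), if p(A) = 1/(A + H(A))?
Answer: 1115861/913601800242 + 5*I*√5/97016226 ≈ 1.2214e-6 + 1.1524e-7*I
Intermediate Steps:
p(A) = 1/(A + √(-6 + A))
(1/(7934 + 20317) + p(-119))/(-16260 + (-5836 + 15305)) = (1/(7934 + 20317) + 1/(-119 + √(-6 - 119)))/(-16260 + (-5836 + 15305)) = (1/28251 + 1/(-119 + √(-125)))/(-16260 + 9469) = (1/28251 + 1/(-119 + 5*I*√5))/(-6791) = (1/28251 + 1/(-119 + 5*I*√5))*(-1/6791) = -1/191852541 - 1/(6791*(-119 + 5*I*√5))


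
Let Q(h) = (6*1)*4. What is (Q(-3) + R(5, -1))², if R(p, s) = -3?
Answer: 441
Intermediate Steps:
Q(h) = 24 (Q(h) = 6*4 = 24)
(Q(-3) + R(5, -1))² = (24 - 3)² = 21² = 441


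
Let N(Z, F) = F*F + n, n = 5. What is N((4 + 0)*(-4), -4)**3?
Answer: 9261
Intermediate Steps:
N(Z, F) = 5 + F**2 (N(Z, F) = F*F + 5 = F**2 + 5 = 5 + F**2)
N((4 + 0)*(-4), -4)**3 = (5 + (-4)**2)**3 = (5 + 16)**3 = 21**3 = 9261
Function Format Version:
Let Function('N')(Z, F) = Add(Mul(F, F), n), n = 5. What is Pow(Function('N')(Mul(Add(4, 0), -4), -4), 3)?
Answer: 9261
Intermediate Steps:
Function('N')(Z, F) = Add(5, Pow(F, 2)) (Function('N')(Z, F) = Add(Mul(F, F), 5) = Add(Pow(F, 2), 5) = Add(5, Pow(F, 2)))
Pow(Function('N')(Mul(Add(4, 0), -4), -4), 3) = Pow(Add(5, Pow(-4, 2)), 3) = Pow(Add(5, 16), 3) = Pow(21, 3) = 9261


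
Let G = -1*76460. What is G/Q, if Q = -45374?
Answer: 38230/22687 ≈ 1.6851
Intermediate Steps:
G = -76460
G/Q = -76460/(-45374) = -76460*(-1/45374) = 38230/22687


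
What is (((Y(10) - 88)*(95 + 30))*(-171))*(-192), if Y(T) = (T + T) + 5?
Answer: -258552000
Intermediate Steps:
Y(T) = 5 + 2*T (Y(T) = 2*T + 5 = 5 + 2*T)
(((Y(10) - 88)*(95 + 30))*(-171))*(-192) = ((((5 + 2*10) - 88)*(95 + 30))*(-171))*(-192) = ((((5 + 20) - 88)*125)*(-171))*(-192) = (((25 - 88)*125)*(-171))*(-192) = (-63*125*(-171))*(-192) = -7875*(-171)*(-192) = 1346625*(-192) = -258552000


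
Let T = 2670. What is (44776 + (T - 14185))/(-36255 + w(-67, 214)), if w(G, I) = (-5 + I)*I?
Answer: 33261/8471 ≈ 3.9265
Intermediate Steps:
w(G, I) = I*(-5 + I)
(44776 + (T - 14185))/(-36255 + w(-67, 214)) = (44776 + (2670 - 14185))/(-36255 + 214*(-5 + 214)) = (44776 - 11515)/(-36255 + 214*209) = 33261/(-36255 + 44726) = 33261/8471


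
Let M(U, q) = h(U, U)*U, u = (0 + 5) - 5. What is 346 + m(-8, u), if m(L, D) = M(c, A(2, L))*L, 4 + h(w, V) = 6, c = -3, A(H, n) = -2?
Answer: 394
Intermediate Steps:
u = 0 (u = 5 - 5 = 0)
h(w, V) = 2 (h(w, V) = -4 + 6 = 2)
M(U, q) = 2*U
m(L, D) = -6*L (m(L, D) = (2*(-3))*L = -6*L)
346 + m(-8, u) = 346 - 6*(-8) = 346 + 48 = 394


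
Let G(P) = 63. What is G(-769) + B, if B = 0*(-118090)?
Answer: 63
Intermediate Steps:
B = 0
G(-769) + B = 63 + 0 = 63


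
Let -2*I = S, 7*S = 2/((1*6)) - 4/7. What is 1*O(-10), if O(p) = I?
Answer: 5/294 ≈ 0.017007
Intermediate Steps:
S = -5/147 (S = (2/((1*6)) - 4/7)/7 = (2/6 - 4*1/7)/7 = (2*(1/6) - 4/7)/7 = (1/3 - 4/7)/7 = (1/7)*(-5/21) = -5/147 ≈ -0.034014)
I = 5/294 (I = -1/2*(-5/147) = 5/294 ≈ 0.017007)
O(p) = 5/294
1*O(-10) = 1*(5/294) = 5/294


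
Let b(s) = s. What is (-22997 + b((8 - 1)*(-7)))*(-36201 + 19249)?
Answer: 390675792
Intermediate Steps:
(-22997 + b((8 - 1)*(-7)))*(-36201 + 19249) = (-22997 + (8 - 1)*(-7))*(-36201 + 19249) = (-22997 + 7*(-7))*(-16952) = (-22997 - 49)*(-16952) = -23046*(-16952) = 390675792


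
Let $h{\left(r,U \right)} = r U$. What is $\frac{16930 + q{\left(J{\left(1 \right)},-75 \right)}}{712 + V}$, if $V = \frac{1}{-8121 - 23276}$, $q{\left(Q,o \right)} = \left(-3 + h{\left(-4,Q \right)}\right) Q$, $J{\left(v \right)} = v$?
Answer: $\frac{531331431}{22354663} \approx 23.768$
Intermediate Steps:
$h{\left(r,U \right)} = U r$
$q{\left(Q,o \right)} = Q \left(-3 - 4 Q\right)$ ($q{\left(Q,o \right)} = \left(-3 + Q \left(-4\right)\right) Q = \left(-3 - 4 Q\right) Q = Q \left(-3 - 4 Q\right)$)
$V = - \frac{1}{31397}$ ($V = \frac{1}{-31397} = - \frac{1}{31397} \approx -3.185 \cdot 10^{-5}$)
$\frac{16930 + q{\left(J{\left(1 \right)},-75 \right)}}{712 + V} = \frac{16930 + 1 \left(-3 - 4\right)}{712 - \frac{1}{31397}} = \frac{16930 + 1 \left(-3 - 4\right)}{\frac{22354663}{31397}} = \left(16930 + 1 \left(-7\right)\right) \frac{31397}{22354663} = \left(16930 - 7\right) \frac{31397}{22354663} = 16923 \cdot \frac{31397}{22354663} = \frac{531331431}{22354663}$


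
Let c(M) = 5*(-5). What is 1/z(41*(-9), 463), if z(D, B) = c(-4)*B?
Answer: -1/11575 ≈ -8.6393e-5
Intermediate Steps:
c(M) = -25
z(D, B) = -25*B
1/z(41*(-9), 463) = 1/(-25*463) = 1/(-11575) = -1/11575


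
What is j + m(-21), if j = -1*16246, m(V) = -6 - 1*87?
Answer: -16339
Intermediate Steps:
m(V) = -93 (m(V) = -6 - 87 = -93)
j = -16246
j + m(-21) = -16246 - 93 = -16339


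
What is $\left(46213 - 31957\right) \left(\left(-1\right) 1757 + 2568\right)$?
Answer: $11561616$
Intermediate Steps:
$\left(46213 - 31957\right) \left(\left(-1\right) 1757 + 2568\right) = 14256 \left(-1757 + 2568\right) = 14256 \cdot 811 = 11561616$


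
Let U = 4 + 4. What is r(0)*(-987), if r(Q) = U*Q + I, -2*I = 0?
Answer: 0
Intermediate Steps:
I = 0 (I = -½*0 = 0)
U = 8
r(Q) = 8*Q (r(Q) = 8*Q + 0 = 8*Q)
r(0)*(-987) = (8*0)*(-987) = 0*(-987) = 0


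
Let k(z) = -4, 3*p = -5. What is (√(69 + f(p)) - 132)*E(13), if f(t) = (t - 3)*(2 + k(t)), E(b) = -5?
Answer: 660 - 5*√705/3 ≈ 615.75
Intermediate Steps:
p = -5/3 (p = (⅓)*(-5) = -5/3 ≈ -1.6667)
f(t) = 6 - 2*t (f(t) = (t - 3)*(2 - 4) = (-3 + t)*(-2) = 6 - 2*t)
(√(69 + f(p)) - 132)*E(13) = (√(69 + (6 - 2*(-5/3))) - 132)*(-5) = (√(69 + (6 + 10/3)) - 132)*(-5) = (√(69 + 28/3) - 132)*(-5) = (√(235/3) - 132)*(-5) = (√705/3 - 132)*(-5) = (-132 + √705/3)*(-5) = 660 - 5*√705/3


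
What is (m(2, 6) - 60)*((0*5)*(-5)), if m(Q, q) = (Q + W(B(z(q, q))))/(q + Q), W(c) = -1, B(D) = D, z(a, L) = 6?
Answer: 0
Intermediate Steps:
m(Q, q) = (-1 + Q)/(Q + q) (m(Q, q) = (Q - 1)/(q + Q) = (-1 + Q)/(Q + q))
(m(2, 6) - 60)*((0*5)*(-5)) = ((-1 + 2)/(2 + 6) - 60)*((0*5)*(-5)) = (1/8 - 60)*(0*(-5)) = ((⅛)*1 - 60)*0 = (⅛ - 60)*0 = -479/8*0 = 0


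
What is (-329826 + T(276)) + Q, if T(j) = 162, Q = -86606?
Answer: -416270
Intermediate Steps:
(-329826 + T(276)) + Q = (-329826 + 162) - 86606 = -329664 - 86606 = -416270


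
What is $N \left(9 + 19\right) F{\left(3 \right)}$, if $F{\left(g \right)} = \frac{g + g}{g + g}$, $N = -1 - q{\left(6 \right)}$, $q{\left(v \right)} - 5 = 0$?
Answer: $-168$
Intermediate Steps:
$q{\left(v \right)} = 5$ ($q{\left(v \right)} = 5 + 0 = 5$)
$N = -6$ ($N = -1 - 5 = -6$)
$F{\left(g \right)} = 1$ ($F{\left(g \right)} = \frac{2 g}{2 g} = 2 g \frac{1}{2 g} = 1$)
$N \left(9 + 19\right) F{\left(3 \right)} = - 6 \left(9 + 19\right) 1 = \left(-6\right) 28 \cdot 1 = \left(-168\right) 1 = -168$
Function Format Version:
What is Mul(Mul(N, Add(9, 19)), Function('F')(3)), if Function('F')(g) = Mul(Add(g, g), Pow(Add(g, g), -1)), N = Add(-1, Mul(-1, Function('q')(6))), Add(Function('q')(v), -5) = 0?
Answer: -168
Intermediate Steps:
Function('q')(v) = 5 (Function('q')(v) = Add(5, 0) = 5)
N = -6 (N = Add(-1, Mul(-1, 5)) = Add(-1, -5) = -6)
Function('F')(g) = 1 (Function('F')(g) = Mul(Mul(2, g), Pow(Mul(2, g), -1)) = Mul(Mul(2, g), Mul(Rational(1, 2), Pow(g, -1))) = 1)
Mul(Mul(N, Add(9, 19)), Function('F')(3)) = Mul(Mul(-6, Add(9, 19)), 1) = Mul(Mul(-6, 28), 1) = Mul(-168, 1) = -168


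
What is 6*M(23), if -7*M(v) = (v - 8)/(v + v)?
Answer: -45/161 ≈ -0.27950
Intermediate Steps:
M(v) = -(-8 + v)/(14*v) (M(v) = -(v - 8)/(7*(v + v)) = -(-8 + v)/(7*(2*v)) = -(-8 + v)*1/(2*v)/7 = -(-8 + v)/(14*v))
6*M(23) = 6*((1/14)*(8 - 1*23)/23) = 6*((1/14)*(1/23)*(8 - 23)) = 6*((1/14)*(1/23)*(-15)) = 6*(-15/322) = -45/161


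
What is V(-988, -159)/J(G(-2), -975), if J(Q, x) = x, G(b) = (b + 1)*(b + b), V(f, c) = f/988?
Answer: 1/975 ≈ 0.0010256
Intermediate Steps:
V(f, c) = f/988 (V(f, c) = f*(1/988) = f/988)
G(b) = 2*b*(1 + b) (G(b) = (1 + b)*(2*b) = 2*b*(1 + b))
V(-988, -159)/J(G(-2), -975) = ((1/988)*(-988))/(-975) = -1*(-1/975) = 1/975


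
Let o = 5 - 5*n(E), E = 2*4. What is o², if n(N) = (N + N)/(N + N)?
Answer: 0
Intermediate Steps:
E = 8
n(N) = 1 (n(N) = (2*N)/((2*N)) = (2*N)*(1/(2*N)) = 1)
o = 0 (o = 5 - 5*1 = 5 - 5 = 0)
o² = 0² = 0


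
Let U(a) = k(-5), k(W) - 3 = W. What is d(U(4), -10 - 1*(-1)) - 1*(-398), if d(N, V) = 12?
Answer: 410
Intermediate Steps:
k(W) = 3 + W
U(a) = -2 (U(a) = 3 - 5 = -2)
d(U(4), -10 - 1*(-1)) - 1*(-398) = 12 - 1*(-398) = 12 + 398 = 410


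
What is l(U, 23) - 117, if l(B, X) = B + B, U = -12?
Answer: -141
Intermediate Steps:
l(B, X) = 2*B
l(U, 23) - 117 = 2*(-12) - 117 = -24 - 117 = -141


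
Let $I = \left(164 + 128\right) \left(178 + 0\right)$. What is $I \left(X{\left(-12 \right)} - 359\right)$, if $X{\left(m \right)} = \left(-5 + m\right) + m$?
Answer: $-20166688$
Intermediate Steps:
$X{\left(m \right)} = -5 + 2 m$
$I = 51976$ ($I = 292 \cdot 178 = 51976$)
$I \left(X{\left(-12 \right)} - 359\right) = 51976 \left(\left(-5 + 2 \left(-12\right)\right) - 359\right) = 51976 \left(\left(-5 - 24\right) - 359\right) = 51976 \left(-29 - 359\right) = 51976 \left(-388\right) = -20166688$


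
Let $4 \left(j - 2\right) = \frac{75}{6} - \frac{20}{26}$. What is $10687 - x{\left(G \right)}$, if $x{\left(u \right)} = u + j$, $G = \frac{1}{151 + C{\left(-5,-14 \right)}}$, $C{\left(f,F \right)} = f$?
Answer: $\frac{81098203}{7592} \approx 10682.0$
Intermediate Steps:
$j = \frac{513}{104}$ ($j = 2 + \frac{\frac{75}{6} - \frac{20}{26}}{4} = 2 + \frac{75 \cdot \frac{1}{6} - \frac{10}{13}}{4} = 2 + \frac{\frac{25}{2} - \frac{10}{13}}{4} = 2 + \frac{1}{4} \cdot \frac{305}{26} = 2 + \frac{305}{104} = \frac{513}{104} \approx 4.9327$)
$G = \frac{1}{146}$ ($G = \frac{1}{151 - 5} = \frac{1}{146} \approx 0.0068493$)
$x{\left(u \right)} = \frac{513}{104} + u$ ($x{\left(u \right)} = u + \frac{513}{104} = \frac{513}{104} + u$)
$10687 - x{\left(G \right)} = 10687 - \left(\frac{513}{104} + \frac{1}{146}\right) = 10687 - \frac{37501}{7592} = \frac{81098203}{7592}$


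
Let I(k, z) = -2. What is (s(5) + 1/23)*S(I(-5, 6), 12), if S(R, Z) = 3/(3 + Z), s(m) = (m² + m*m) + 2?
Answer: 1197/115 ≈ 10.409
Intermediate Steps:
s(m) = 2 + 2*m² (s(m) = (m² + m²) + 2 = 2*m² + 2 = 2 + 2*m²)
(s(5) + 1/23)*S(I(-5, 6), 12) = ((2 + 2*5²) + 1/23)*(3/(3 + 12)) = ((2 + 2*25) + 1/23)*(3/15) = ((2 + 50) + 1/23)*(3*(1/15)) = (52 + 1/23)*(⅕) = (1197/23)*(⅕) = 1197/115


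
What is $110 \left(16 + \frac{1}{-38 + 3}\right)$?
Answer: $\frac{12298}{7} \approx 1756.9$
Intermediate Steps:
$110 \left(16 + \frac{1}{-38 + 3}\right) = 110 \left(16 + \frac{1}{-35}\right) = 110 \left(16 - \frac{1}{35}\right) = 110 \cdot \frac{559}{35} = \frac{12298}{7}$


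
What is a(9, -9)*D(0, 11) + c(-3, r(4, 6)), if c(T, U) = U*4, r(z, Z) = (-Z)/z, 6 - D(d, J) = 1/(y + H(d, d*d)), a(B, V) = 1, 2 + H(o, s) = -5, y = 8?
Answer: -1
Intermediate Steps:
H(o, s) = -7 (H(o, s) = -2 - 5 = -7)
D(d, J) = 5 (D(d, J) = 6 - 1/(8 - 7) = 6 - 1/1 = 6 - 1*1 = 6 - 1 = 5)
r(z, Z) = -Z/z
c(T, U) = 4*U
a(9, -9)*D(0, 11) + c(-3, r(4, 6)) = 1*5 + 4*(-1*6/4) = 5 + 4*(-1*6*¼) = 5 + 4*(-3/2) = 5 - 6 = -1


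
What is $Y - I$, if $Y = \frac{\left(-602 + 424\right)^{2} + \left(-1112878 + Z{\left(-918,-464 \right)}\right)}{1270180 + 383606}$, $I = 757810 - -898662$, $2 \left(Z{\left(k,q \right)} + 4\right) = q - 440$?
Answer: $- \frac{456575214107}{275631} \approx -1.6565 \cdot 10^{6}$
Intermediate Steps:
$Z{\left(k,q \right)} = -224 + \frac{q}{2}$ ($Z{\left(k,q \right)} = -4 + \frac{q - 440}{2} = -4 + \frac{-440 + q}{2} = -4 + \left(-220 + \frac{q}{2}\right) = -224 + \frac{q}{2}$)
$I = 1656472$ ($I = 757810 + 898662 = 1656472$)
$Y = - \frac{180275}{275631}$ ($Y = \frac{\left(-602 + 424\right)^{2} + \left(-1112878 + \left(-224 + \frac{1}{2} \left(-464\right)\right)\right)}{1270180 + 383606} = \frac{\left(-178\right)^{2} - 1113334}{1653786} = \left(31684 - 1113334\right) \frac{1}{1653786} = \left(-1081650\right) \frac{1}{1653786} = - \frac{180275}{275631} \approx -0.65405$)
$Y - I = - \frac{180275}{275631} - 1656472 = - \frac{456575214107}{275631}$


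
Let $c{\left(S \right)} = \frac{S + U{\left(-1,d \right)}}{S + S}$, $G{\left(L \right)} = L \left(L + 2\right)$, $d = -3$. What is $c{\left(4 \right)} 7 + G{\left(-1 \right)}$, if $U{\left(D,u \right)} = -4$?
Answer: $-1$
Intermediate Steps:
$G{\left(L \right)} = L \left(2 + L\right)$
$c{\left(S \right)} = \frac{-4 + S}{2 S}$ ($c{\left(S \right)} = \frac{S - 4}{S + S} = \frac{-4 + S}{2 S}$)
$c{\left(4 \right)} 7 + G{\left(-1 \right)} = \frac{-4 + 4}{2 \cdot 4} \cdot 7 - \left(2 - 1\right) = \frac{1}{2} \cdot \frac{1}{4} \cdot 0 \cdot 7 - 1 = 0 \cdot 7 - 1 = 0 - 1 = -1$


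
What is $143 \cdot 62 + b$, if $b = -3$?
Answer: $8863$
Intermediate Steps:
$143 \cdot 62 + b = 143 \cdot 62 - 3 = 8866 - 3 = 8863$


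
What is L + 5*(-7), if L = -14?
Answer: -49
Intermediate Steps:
L + 5*(-7) = -14 + 5*(-7) = -14 - 35 = -49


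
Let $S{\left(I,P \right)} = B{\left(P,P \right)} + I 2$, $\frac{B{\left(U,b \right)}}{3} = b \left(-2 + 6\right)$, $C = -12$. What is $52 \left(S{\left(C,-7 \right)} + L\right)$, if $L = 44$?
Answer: $-3328$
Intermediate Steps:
$B{\left(U,b \right)} = 12 b$ ($B{\left(U,b \right)} = 3 b \left(-2 + 6\right) = 3 b 4 = 3 \cdot 4 b = 12 b$)
$S{\left(I,P \right)} = 2 I + 12 P$ ($S{\left(I,P \right)} = 12 P + I 2 = 12 P + 2 I = 2 I + 12 P$)
$52 \left(S{\left(C,-7 \right)} + L\right) = 52 \left(\left(2 \left(-12\right) + 12 \left(-7\right)\right) + 44\right) = 52 \left(\left(-24 - 84\right) + 44\right) = 52 \left(-108 + 44\right) = 52 \left(-64\right) = -3328$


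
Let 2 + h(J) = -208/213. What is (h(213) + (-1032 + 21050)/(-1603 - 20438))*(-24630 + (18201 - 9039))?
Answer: 31344747056/521637 ≈ 60089.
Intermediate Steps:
h(J) = -634/213 (h(J) = -2 - 208/213 = -634/213)
(h(213) + (-1032 + 21050)/(-1603 - 20438))*(-24630 + (18201 - 9039)) = (-634/213 + (-1032 + 21050)/(-1603 - 20438))*(-24630 + (18201 - 9039)) = (-634/213 + 20018/(-22041))*(-24630 + 9162) = (-634/213 + 20018*(-1/22041))*(-15468) = (-634/213 - 20018/22041)*(-15468) = -6079276/1564911*(-15468) = 31344747056/521637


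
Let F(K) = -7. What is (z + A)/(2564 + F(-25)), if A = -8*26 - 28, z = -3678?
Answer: -3914/2557 ≈ -1.5307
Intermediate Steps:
A = -236 (A = -208 - 28 = -236)
(z + A)/(2564 + F(-25)) = (-3678 - 236)/(2564 - 7) = -3914/2557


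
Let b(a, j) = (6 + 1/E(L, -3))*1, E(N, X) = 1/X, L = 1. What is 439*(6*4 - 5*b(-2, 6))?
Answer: 3951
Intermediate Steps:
b(a, j) = 3 (b(a, j) = (6 + 1/(1/(-3)))*1 = (6 + 1/(-1/3))*1 = (6 - 3)*1 = 3*1 = 3)
439*(6*4 - 5*b(-2, 6)) = 439*(6*4 - 5*3) = 439*(24 - 15) = 439*9 = 3951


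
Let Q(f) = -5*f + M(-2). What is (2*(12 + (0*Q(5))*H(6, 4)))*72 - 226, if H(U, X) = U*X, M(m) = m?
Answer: 1502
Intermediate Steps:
Q(f) = -2 - 5*f (Q(f) = -5*f - 2 = -2 - 5*f)
(2*(12 + (0*Q(5))*H(6, 4)))*72 - 226 = (2*(12 + (0*(-2 - 5*5))*(6*4)))*72 - 226 = (2*(12 + (0*(-2 - 25))*24))*72 - 226 = (2*(12 + (0*(-27))*24))*72 - 226 = (2*(12 + 0*24))*72 - 226 = (2*(12 + 0))*72 - 226 = (2*12)*72 - 226 = 24*72 - 226 = 1728 - 226 = 1502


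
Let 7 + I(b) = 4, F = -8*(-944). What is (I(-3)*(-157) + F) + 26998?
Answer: 35021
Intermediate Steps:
F = 7552
I(b) = -3 (I(b) = -7 + 4 = -3)
(I(-3)*(-157) + F) + 26998 = (-3*(-157) + 7552) + 26998 = (471 + 7552) + 26998 = 8023 + 26998 = 35021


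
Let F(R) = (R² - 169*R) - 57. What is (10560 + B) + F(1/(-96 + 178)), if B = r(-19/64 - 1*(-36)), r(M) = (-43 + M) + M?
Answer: 566394549/53792 ≈ 10529.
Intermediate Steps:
r(M) = -43 + 2*M
B = 909/32 (B = -43 + 2*(-19/64 - 1*(-36)) = -43 + 2*(-19*1/64 + 36) = -43 + 2*(-19/64 + 36) = -43 + 2*(2285/64) = -43 + 2285/32 = 909/32 ≈ 28.406)
F(R) = -57 + R² - 169*R
(10560 + B) + F(1/(-96 + 178)) = (10560 + 909/32) + (-57 + (1/(-96 + 178))² - 169/(-96 + 178)) = 338829/32 + (-57 + (1/82)² - 169/82) = 338829/32 + (-57 + (1/82)² - 169*1/82) = 338829/32 + (-57 + 1/6724 - 169/82) = 338829/32 - 397125/6724 = 566394549/53792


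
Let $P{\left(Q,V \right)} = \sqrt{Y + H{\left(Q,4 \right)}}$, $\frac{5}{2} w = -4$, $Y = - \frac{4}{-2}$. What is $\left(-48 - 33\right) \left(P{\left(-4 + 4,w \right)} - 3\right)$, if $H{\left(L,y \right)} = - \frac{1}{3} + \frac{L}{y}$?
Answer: $243 - 27 \sqrt{15} \approx 138.43$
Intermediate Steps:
$H{\left(L,y \right)} = - \frac{1}{3} + \frac{L}{y}$ ($H{\left(L,y \right)} = \left(-1\right) \frac{1}{3} + \frac{L}{y} = - \frac{1}{3} + \frac{L}{y}$)
$Y = 2$ ($Y = \left(-4\right) \left(- \frac{1}{2}\right) = 2$)
$w = - \frac{8}{5}$ ($w = \frac{2}{5} \left(-4\right) = - \frac{8}{5} \approx -1.6$)
$P{\left(Q,V \right)} = \sqrt{\frac{5}{3} + \frac{Q}{4}}$ ($P{\left(Q,V \right)} = \sqrt{2 + \frac{Q - \frac{4}{3}}{4}} = \sqrt{2 + \frac{- \frac{4}{3} + Q}{4}} = \sqrt{2 + \left(- \frac{1}{3} + \frac{Q}{4}\right)} = \sqrt{\frac{5}{3} + \frac{Q}{4}}$)
$\left(-48 - 33\right) \left(P{\left(-4 + 4,w \right)} - 3\right) = \left(-48 - 33\right) \left(\frac{\sqrt{60 + 9 \left(-4 + 4\right)}}{6} - 3\right) = \left(-48 - 33\right) \left(\frac{\sqrt{60 + 9 \cdot 0}}{6} - 3\right) = - 81 \left(\frac{\sqrt{60 + 0}}{6} - 3\right) = - 81 \left(\frac{\sqrt{60}}{6} - 3\right) = - 81 \left(\frac{2 \sqrt{15}}{6} - 3\right) = - 81 \left(\frac{\sqrt{15}}{3} - 3\right) = - 81 \left(-3 + \frac{\sqrt{15}}{3}\right) = 243 - 27 \sqrt{15}$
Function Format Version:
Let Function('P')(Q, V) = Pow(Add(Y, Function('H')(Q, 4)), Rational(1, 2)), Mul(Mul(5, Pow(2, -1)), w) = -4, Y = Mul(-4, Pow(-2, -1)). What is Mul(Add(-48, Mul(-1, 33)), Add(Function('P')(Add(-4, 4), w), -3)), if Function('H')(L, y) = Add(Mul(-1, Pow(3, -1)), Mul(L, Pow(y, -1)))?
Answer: Add(243, Mul(-27, Pow(15, Rational(1, 2)))) ≈ 138.43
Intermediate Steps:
Function('H')(L, y) = Add(Rational(-1, 3), Mul(L, Pow(y, -1))) (Function('H')(L, y) = Add(Mul(-1, Rational(1, 3)), Mul(L, Pow(y, -1))) = Add(Rational(-1, 3), Mul(L, Pow(y, -1))))
Y = 2 (Y = Mul(-4, Rational(-1, 2)) = 2)
w = Rational(-8, 5) (w = Mul(Rational(2, 5), -4) = Rational(-8, 5) ≈ -1.6000)
Function('P')(Q, V) = Pow(Add(Rational(5, 3), Mul(Rational(1, 4), Q)), Rational(1, 2)) (Function('P')(Q, V) = Pow(Add(2, Mul(Pow(4, -1), Add(Q, Mul(Rational(-1, 3), 4)))), Rational(1, 2)) = Pow(Add(2, Mul(Rational(1, 4), Add(Q, Rational(-4, 3)))), Rational(1, 2)) = Pow(Add(2, Mul(Rational(1, 4), Add(Rational(-4, 3), Q))), Rational(1, 2)) = Pow(Add(2, Add(Rational(-1, 3), Mul(Rational(1, 4), Q))), Rational(1, 2)) = Pow(Add(Rational(5, 3), Mul(Rational(1, 4), Q)), Rational(1, 2)))
Mul(Add(-48, Mul(-1, 33)), Add(Function('P')(Add(-4, 4), w), -3)) = Mul(Add(-48, Mul(-1, 33)), Add(Mul(Rational(1, 6), Pow(Add(60, Mul(9, Add(-4, 4))), Rational(1, 2))), -3)) = Mul(Add(-48, -33), Add(Mul(Rational(1, 6), Pow(Add(60, Mul(9, 0)), Rational(1, 2))), -3)) = Mul(-81, Add(Mul(Rational(1, 6), Pow(Add(60, 0), Rational(1, 2))), -3)) = Mul(-81, Add(Mul(Rational(1, 6), Pow(60, Rational(1, 2))), -3)) = Mul(-81, Add(Mul(Rational(1, 6), Mul(2, Pow(15, Rational(1, 2)))), -3)) = Mul(-81, Add(Mul(Rational(1, 3), Pow(15, Rational(1, 2))), -3)) = Mul(-81, Add(-3, Mul(Rational(1, 3), Pow(15, Rational(1, 2))))) = Add(243, Mul(-27, Pow(15, Rational(1, 2))))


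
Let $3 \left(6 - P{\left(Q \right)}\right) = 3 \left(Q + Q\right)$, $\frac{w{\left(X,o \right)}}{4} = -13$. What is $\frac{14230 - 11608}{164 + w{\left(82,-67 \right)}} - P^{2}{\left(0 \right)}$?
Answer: $- \frac{705}{56} \approx -12.589$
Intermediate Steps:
$w{\left(X,o \right)} = -52$ ($w{\left(X,o \right)} = 4 \left(-13\right) = -52$)
$P{\left(Q \right)} = 6 - 2 Q$ ($P{\left(Q \right)} = 6 - \frac{3 \left(Q + Q\right)}{3} = 6 - \frac{3 \cdot 2 Q}{3} = 6 - \frac{6 Q}{3} = 6 - 2 Q$)
$\frac{14230 - 11608}{164 + w{\left(82,-67 \right)}} - P^{2}{\left(0 \right)} = \frac{14230 - 11608}{164 - 52} - \left(6 - 0\right)^{2} = \frac{2622}{112} - \left(6 + 0\right)^{2} = 2622 \cdot \frac{1}{112} - 6^{2} = \frac{1311}{56} - 36 = - \frac{705}{56}$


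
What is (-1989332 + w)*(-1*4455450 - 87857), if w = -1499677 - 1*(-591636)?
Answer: 13163655032511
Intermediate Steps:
w = -908041 (w = -1499677 + 591636 = -908041)
(-1989332 + w)*(-1*4455450 - 87857) = (-1989332 - 908041)*(-1*4455450 - 87857) = -2897373*(-4455450 - 87857) = -2897373*(-4543307) = 13163655032511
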